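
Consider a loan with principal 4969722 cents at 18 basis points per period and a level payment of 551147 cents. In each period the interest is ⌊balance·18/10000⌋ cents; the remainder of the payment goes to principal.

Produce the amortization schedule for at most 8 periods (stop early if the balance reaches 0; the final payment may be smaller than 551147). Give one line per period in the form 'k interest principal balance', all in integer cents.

1. interest=⌊4969722·18/10000⌋=8945; principal=551147-8945=542202; balance=4969722-542202=4427520
2. interest=⌊4427520·18/10000⌋=7969; principal=551147-7969=543178; balance=4427520-543178=3884342
3. interest=⌊3884342·18/10000⌋=6991; principal=551147-6991=544156; balance=3884342-544156=3340186
4. interest=⌊3340186·18/10000⌋=6012; principal=551147-6012=545135; balance=3340186-545135=2795051
5. interest=⌊2795051·18/10000⌋=5031; principal=551147-5031=546116; balance=2795051-546116=2248935
6. interest=⌊2248935·18/10000⌋=4048; principal=551147-4048=547099; balance=2248935-547099=1701836
7. interest=⌊1701836·18/10000⌋=3063; principal=551147-3063=548084; balance=1701836-548084=1153752
8. interest=⌊1153752·18/10000⌋=2076; principal=551147-2076=549071; balance=1153752-549071=604681

1 8945 542202 4427520
2 7969 543178 3884342
3 6991 544156 3340186
4 6012 545135 2795051
5 5031 546116 2248935
6 4048 547099 1701836
7 3063 548084 1153752
8 2076 549071 604681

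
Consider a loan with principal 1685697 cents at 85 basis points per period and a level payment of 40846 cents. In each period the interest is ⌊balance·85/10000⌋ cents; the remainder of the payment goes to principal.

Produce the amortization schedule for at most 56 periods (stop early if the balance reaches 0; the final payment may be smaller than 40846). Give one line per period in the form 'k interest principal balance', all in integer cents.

1. interest=⌊1685697·85/10000⌋=14328; principal=40846-14328=26518; balance=1685697-26518=1659179
2. interest=⌊1659179·85/10000⌋=14103; principal=40846-14103=26743; balance=1659179-26743=1632436
3. interest=⌊1632436·85/10000⌋=13875; principal=40846-13875=26971; balance=1632436-26971=1605465
4. interest=⌊1605465·85/10000⌋=13646; principal=40846-13646=27200; balance=1605465-27200=1578265
5. interest=⌊1578265·85/10000⌋=13415; principal=40846-13415=27431; balance=1578265-27431=1550834
6. interest=⌊1550834·85/10000⌋=13182; principal=40846-13182=27664; balance=1550834-27664=1523170
7. interest=⌊1523170·85/10000⌋=12946; principal=40846-12946=27900; balance=1523170-27900=1495270
8. interest=⌊1495270·85/10000⌋=12709; principal=40846-12709=28137; balance=1495270-28137=1467133
9. interest=⌊1467133·85/10000⌋=12470; principal=40846-12470=28376; balance=1467133-28376=1438757
10. interest=⌊1438757·85/10000⌋=12229; principal=40846-12229=28617; balance=1438757-28617=1410140
11. interest=⌊1410140·85/10000⌋=11986; principal=40846-11986=28860; balance=1410140-28860=1381280
12. interest=⌊1381280·85/10000⌋=11740; principal=40846-11740=29106; balance=1381280-29106=1352174
13. interest=⌊1352174·85/10000⌋=11493; principal=40846-11493=29353; balance=1352174-29353=1322821
14. interest=⌊1322821·85/10000⌋=11243; principal=40846-11243=29603; balance=1322821-29603=1293218
15. interest=⌊1293218·85/10000⌋=10992; principal=40846-10992=29854; balance=1293218-29854=1263364
16. interest=⌊1263364·85/10000⌋=10738; principal=40846-10738=30108; balance=1263364-30108=1233256
17. interest=⌊1233256·85/10000⌋=10482; principal=40846-10482=30364; balance=1233256-30364=1202892
18. interest=⌊1202892·85/10000⌋=10224; principal=40846-10224=30622; balance=1202892-30622=1172270
19. interest=⌊1172270·85/10000⌋=9964; principal=40846-9964=30882; balance=1172270-30882=1141388
20. interest=⌊1141388·85/10000⌋=9701; principal=40846-9701=31145; balance=1141388-31145=1110243
21. interest=⌊1110243·85/10000⌋=9437; principal=40846-9437=31409; balance=1110243-31409=1078834
22. interest=⌊1078834·85/10000⌋=9170; principal=40846-9170=31676; balance=1078834-31676=1047158
23. interest=⌊1047158·85/10000⌋=8900; principal=40846-8900=31946; balance=1047158-31946=1015212
24. interest=⌊1015212·85/10000⌋=8629; principal=40846-8629=32217; balance=1015212-32217=982995
25. interest=⌊982995·85/10000⌋=8355; principal=40846-8355=32491; balance=982995-32491=950504
26. interest=⌊950504·85/10000⌋=8079; principal=40846-8079=32767; balance=950504-32767=917737
27. interest=⌊917737·85/10000⌋=7800; principal=40846-7800=33046; balance=917737-33046=884691
28. interest=⌊884691·85/10000⌋=7519; principal=40846-7519=33327; balance=884691-33327=851364
29. interest=⌊851364·85/10000⌋=7236; principal=40846-7236=33610; balance=851364-33610=817754
30. interest=⌊817754·85/10000⌋=6950; principal=40846-6950=33896; balance=817754-33896=783858
31. interest=⌊783858·85/10000⌋=6662; principal=40846-6662=34184; balance=783858-34184=749674
32. interest=⌊749674·85/10000⌋=6372; principal=40846-6372=34474; balance=749674-34474=715200
33. interest=⌊715200·85/10000⌋=6079; principal=40846-6079=34767; balance=715200-34767=680433
34. interest=⌊680433·85/10000⌋=5783; principal=40846-5783=35063; balance=680433-35063=645370
35. interest=⌊645370·85/10000⌋=5485; principal=40846-5485=35361; balance=645370-35361=610009
36. interest=⌊610009·85/10000⌋=5185; principal=40846-5185=35661; balance=610009-35661=574348
37. interest=⌊574348·85/10000⌋=4881; principal=40846-4881=35965; balance=574348-35965=538383
38. interest=⌊538383·85/10000⌋=4576; principal=40846-4576=36270; balance=538383-36270=502113
39. interest=⌊502113·85/10000⌋=4267; principal=40846-4267=36579; balance=502113-36579=465534
40. interest=⌊465534·85/10000⌋=3957; principal=40846-3957=36889; balance=465534-36889=428645
41. interest=⌊428645·85/10000⌋=3643; principal=40846-3643=37203; balance=428645-37203=391442
42. interest=⌊391442·85/10000⌋=3327; principal=40846-3327=37519; balance=391442-37519=353923
43. interest=⌊353923·85/10000⌋=3008; principal=40846-3008=37838; balance=353923-37838=316085
44. interest=⌊316085·85/10000⌋=2686; principal=40846-2686=38160; balance=316085-38160=277925
45. interest=⌊277925·85/10000⌋=2362; principal=40846-2362=38484; balance=277925-38484=239441
46. interest=⌊239441·85/10000⌋=2035; principal=40846-2035=38811; balance=239441-38811=200630
47. interest=⌊200630·85/10000⌋=1705; principal=40846-1705=39141; balance=200630-39141=161489
48. interest=⌊161489·85/10000⌋=1372; principal=40846-1372=39474; balance=161489-39474=122015
49. interest=⌊122015·85/10000⌋=1037; principal=40846-1037=39809; balance=122015-39809=82206
50. interest=⌊82206·85/10000⌋=698; principal=40846-698=40148; balance=82206-40148=42058
51. interest=⌊42058·85/10000⌋=357; principal=40846-357=40489; balance=42058-40489=1569
52. interest=⌊1569·85/10000⌋=13; principal=min(40846-13,1569)=1569; balance=1569-1569=0

1 14328 26518 1659179
2 14103 26743 1632436
3 13875 26971 1605465
4 13646 27200 1578265
5 13415 27431 1550834
6 13182 27664 1523170
7 12946 27900 1495270
8 12709 28137 1467133
9 12470 28376 1438757
10 12229 28617 1410140
11 11986 28860 1381280
12 11740 29106 1352174
13 11493 29353 1322821
14 11243 29603 1293218
15 10992 29854 1263364
16 10738 30108 1233256
17 10482 30364 1202892
18 10224 30622 1172270
19 9964 30882 1141388
20 9701 31145 1110243
21 9437 31409 1078834
22 9170 31676 1047158
23 8900 31946 1015212
24 8629 32217 982995
25 8355 32491 950504
26 8079 32767 917737
27 7800 33046 884691
28 7519 33327 851364
29 7236 33610 817754
30 6950 33896 783858
31 6662 34184 749674
32 6372 34474 715200
33 6079 34767 680433
34 5783 35063 645370
35 5485 35361 610009
36 5185 35661 574348
37 4881 35965 538383
38 4576 36270 502113
39 4267 36579 465534
40 3957 36889 428645
41 3643 37203 391442
42 3327 37519 353923
43 3008 37838 316085
44 2686 38160 277925
45 2362 38484 239441
46 2035 38811 200630
47 1705 39141 161489
48 1372 39474 122015
49 1037 39809 82206
50 698 40148 42058
51 357 40489 1569
52 13 1569 0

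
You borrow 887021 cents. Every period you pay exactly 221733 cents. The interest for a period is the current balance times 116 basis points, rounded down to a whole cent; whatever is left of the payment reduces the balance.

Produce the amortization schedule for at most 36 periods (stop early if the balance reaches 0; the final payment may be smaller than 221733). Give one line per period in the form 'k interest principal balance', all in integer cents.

1 10289 211444 675577
2 7836 213897 461680
3 5355 216378 245302
4 2845 218888 26414
5 306 26414 0

1. interest=⌊887021·116/10000⌋=10289; principal=221733-10289=211444; balance=887021-211444=675577
2. interest=⌊675577·116/10000⌋=7836; principal=221733-7836=213897; balance=675577-213897=461680
3. interest=⌊461680·116/10000⌋=5355; principal=221733-5355=216378; balance=461680-216378=245302
4. interest=⌊245302·116/10000⌋=2845; principal=221733-2845=218888; balance=245302-218888=26414
5. interest=⌊26414·116/10000⌋=306; principal=min(221733-306,26414)=26414; balance=26414-26414=0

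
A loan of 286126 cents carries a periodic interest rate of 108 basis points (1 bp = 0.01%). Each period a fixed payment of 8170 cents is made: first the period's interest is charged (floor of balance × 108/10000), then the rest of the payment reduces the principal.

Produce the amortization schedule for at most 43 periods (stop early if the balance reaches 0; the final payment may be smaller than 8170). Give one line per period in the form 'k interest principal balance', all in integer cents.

1. interest=⌊286126·108/10000⌋=3090; principal=8170-3090=5080; balance=286126-5080=281046
2. interest=⌊281046·108/10000⌋=3035; principal=8170-3035=5135; balance=281046-5135=275911
3. interest=⌊275911·108/10000⌋=2979; principal=8170-2979=5191; balance=275911-5191=270720
4. interest=⌊270720·108/10000⌋=2923; principal=8170-2923=5247; balance=270720-5247=265473
5. interest=⌊265473·108/10000⌋=2867; principal=8170-2867=5303; balance=265473-5303=260170
6. interest=⌊260170·108/10000⌋=2809; principal=8170-2809=5361; balance=260170-5361=254809
7. interest=⌊254809·108/10000⌋=2751; principal=8170-2751=5419; balance=254809-5419=249390
8. interest=⌊249390·108/10000⌋=2693; principal=8170-2693=5477; balance=249390-5477=243913
9. interest=⌊243913·108/10000⌋=2634; principal=8170-2634=5536; balance=243913-5536=238377
10. interest=⌊238377·108/10000⌋=2574; principal=8170-2574=5596; balance=238377-5596=232781
11. interest=⌊232781·108/10000⌋=2514; principal=8170-2514=5656; balance=232781-5656=227125
12. interest=⌊227125·108/10000⌋=2452; principal=8170-2452=5718; balance=227125-5718=221407
13. interest=⌊221407·108/10000⌋=2391; principal=8170-2391=5779; balance=221407-5779=215628
14. interest=⌊215628·108/10000⌋=2328; principal=8170-2328=5842; balance=215628-5842=209786
15. interest=⌊209786·108/10000⌋=2265; principal=8170-2265=5905; balance=209786-5905=203881
16. interest=⌊203881·108/10000⌋=2201; principal=8170-2201=5969; balance=203881-5969=197912
17. interest=⌊197912·108/10000⌋=2137; principal=8170-2137=6033; balance=197912-6033=191879
18. interest=⌊191879·108/10000⌋=2072; principal=8170-2072=6098; balance=191879-6098=185781
19. interest=⌊185781·108/10000⌋=2006; principal=8170-2006=6164; balance=185781-6164=179617
20. interest=⌊179617·108/10000⌋=1939; principal=8170-1939=6231; balance=179617-6231=173386
21. interest=⌊173386·108/10000⌋=1872; principal=8170-1872=6298; balance=173386-6298=167088
22. interest=⌊167088·108/10000⌋=1804; principal=8170-1804=6366; balance=167088-6366=160722
23. interest=⌊160722·108/10000⌋=1735; principal=8170-1735=6435; balance=160722-6435=154287
24. interest=⌊154287·108/10000⌋=1666; principal=8170-1666=6504; balance=154287-6504=147783
25. interest=⌊147783·108/10000⌋=1596; principal=8170-1596=6574; balance=147783-6574=141209
26. interest=⌊141209·108/10000⌋=1525; principal=8170-1525=6645; balance=141209-6645=134564
27. interest=⌊134564·108/10000⌋=1453; principal=8170-1453=6717; balance=134564-6717=127847
28. interest=⌊127847·108/10000⌋=1380; principal=8170-1380=6790; balance=127847-6790=121057
29. interest=⌊121057·108/10000⌋=1307; principal=8170-1307=6863; balance=121057-6863=114194
30. interest=⌊114194·108/10000⌋=1233; principal=8170-1233=6937; balance=114194-6937=107257
31. interest=⌊107257·108/10000⌋=1158; principal=8170-1158=7012; balance=107257-7012=100245
32. interest=⌊100245·108/10000⌋=1082; principal=8170-1082=7088; balance=100245-7088=93157
33. interest=⌊93157·108/10000⌋=1006; principal=8170-1006=7164; balance=93157-7164=85993
34. interest=⌊85993·108/10000⌋=928; principal=8170-928=7242; balance=85993-7242=78751
35. interest=⌊78751·108/10000⌋=850; principal=8170-850=7320; balance=78751-7320=71431
36. interest=⌊71431·108/10000⌋=771; principal=8170-771=7399; balance=71431-7399=64032
37. interest=⌊64032·108/10000⌋=691; principal=8170-691=7479; balance=64032-7479=56553
38. interest=⌊56553·108/10000⌋=610; principal=8170-610=7560; balance=56553-7560=48993
39. interest=⌊48993·108/10000⌋=529; principal=8170-529=7641; balance=48993-7641=41352
40. interest=⌊41352·108/10000⌋=446; principal=8170-446=7724; balance=41352-7724=33628
41. interest=⌊33628·108/10000⌋=363; principal=8170-363=7807; balance=33628-7807=25821
42. interest=⌊25821·108/10000⌋=278; principal=8170-278=7892; balance=25821-7892=17929
43. interest=⌊17929·108/10000⌋=193; principal=8170-193=7977; balance=17929-7977=9952

1 3090 5080 281046
2 3035 5135 275911
3 2979 5191 270720
4 2923 5247 265473
5 2867 5303 260170
6 2809 5361 254809
7 2751 5419 249390
8 2693 5477 243913
9 2634 5536 238377
10 2574 5596 232781
11 2514 5656 227125
12 2452 5718 221407
13 2391 5779 215628
14 2328 5842 209786
15 2265 5905 203881
16 2201 5969 197912
17 2137 6033 191879
18 2072 6098 185781
19 2006 6164 179617
20 1939 6231 173386
21 1872 6298 167088
22 1804 6366 160722
23 1735 6435 154287
24 1666 6504 147783
25 1596 6574 141209
26 1525 6645 134564
27 1453 6717 127847
28 1380 6790 121057
29 1307 6863 114194
30 1233 6937 107257
31 1158 7012 100245
32 1082 7088 93157
33 1006 7164 85993
34 928 7242 78751
35 850 7320 71431
36 771 7399 64032
37 691 7479 56553
38 610 7560 48993
39 529 7641 41352
40 446 7724 33628
41 363 7807 25821
42 278 7892 17929
43 193 7977 9952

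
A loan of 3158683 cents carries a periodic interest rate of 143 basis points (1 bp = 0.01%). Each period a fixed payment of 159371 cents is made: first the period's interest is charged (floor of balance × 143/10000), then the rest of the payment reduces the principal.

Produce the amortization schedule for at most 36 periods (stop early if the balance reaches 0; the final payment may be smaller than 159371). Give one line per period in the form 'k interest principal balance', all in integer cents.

1 45169 114202 3044481
2 43536 115835 2928646
3 41879 117492 2811154
4 40199 119172 2691982
5 38495 120876 2571106
6 36766 122605 2448501
7 35013 124358 2324143
8 33235 126136 2198007
9 31431 127940 2070067
10 29601 129770 1940297
11 27746 131625 1808672
12 25864 133507 1675165
13 23954 135417 1539748
14 22018 137353 1402395
15 20054 139317 1263078
16 18062 141309 1121769
17 16041 143330 978439
18 13991 145380 833059
19 11912 147459 685600
20 9804 149567 536033
21 7665 151706 384327
22 5495 153876 230451
23 3295 156076 74375
24 1063 74375 0

1. interest=⌊3158683·143/10000⌋=45169; principal=159371-45169=114202; balance=3158683-114202=3044481
2. interest=⌊3044481·143/10000⌋=43536; principal=159371-43536=115835; balance=3044481-115835=2928646
3. interest=⌊2928646·143/10000⌋=41879; principal=159371-41879=117492; balance=2928646-117492=2811154
4. interest=⌊2811154·143/10000⌋=40199; principal=159371-40199=119172; balance=2811154-119172=2691982
5. interest=⌊2691982·143/10000⌋=38495; principal=159371-38495=120876; balance=2691982-120876=2571106
6. interest=⌊2571106·143/10000⌋=36766; principal=159371-36766=122605; balance=2571106-122605=2448501
7. interest=⌊2448501·143/10000⌋=35013; principal=159371-35013=124358; balance=2448501-124358=2324143
8. interest=⌊2324143·143/10000⌋=33235; principal=159371-33235=126136; balance=2324143-126136=2198007
9. interest=⌊2198007·143/10000⌋=31431; principal=159371-31431=127940; balance=2198007-127940=2070067
10. interest=⌊2070067·143/10000⌋=29601; principal=159371-29601=129770; balance=2070067-129770=1940297
11. interest=⌊1940297·143/10000⌋=27746; principal=159371-27746=131625; balance=1940297-131625=1808672
12. interest=⌊1808672·143/10000⌋=25864; principal=159371-25864=133507; balance=1808672-133507=1675165
13. interest=⌊1675165·143/10000⌋=23954; principal=159371-23954=135417; balance=1675165-135417=1539748
14. interest=⌊1539748·143/10000⌋=22018; principal=159371-22018=137353; balance=1539748-137353=1402395
15. interest=⌊1402395·143/10000⌋=20054; principal=159371-20054=139317; balance=1402395-139317=1263078
16. interest=⌊1263078·143/10000⌋=18062; principal=159371-18062=141309; balance=1263078-141309=1121769
17. interest=⌊1121769·143/10000⌋=16041; principal=159371-16041=143330; balance=1121769-143330=978439
18. interest=⌊978439·143/10000⌋=13991; principal=159371-13991=145380; balance=978439-145380=833059
19. interest=⌊833059·143/10000⌋=11912; principal=159371-11912=147459; balance=833059-147459=685600
20. interest=⌊685600·143/10000⌋=9804; principal=159371-9804=149567; balance=685600-149567=536033
21. interest=⌊536033·143/10000⌋=7665; principal=159371-7665=151706; balance=536033-151706=384327
22. interest=⌊384327·143/10000⌋=5495; principal=159371-5495=153876; balance=384327-153876=230451
23. interest=⌊230451·143/10000⌋=3295; principal=159371-3295=156076; balance=230451-156076=74375
24. interest=⌊74375·143/10000⌋=1063; principal=min(159371-1063,74375)=74375; balance=74375-74375=0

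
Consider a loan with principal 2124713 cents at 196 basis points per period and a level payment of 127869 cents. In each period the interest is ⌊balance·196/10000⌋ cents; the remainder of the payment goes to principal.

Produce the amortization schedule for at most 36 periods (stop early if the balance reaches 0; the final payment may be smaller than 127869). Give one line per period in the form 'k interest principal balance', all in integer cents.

1. interest=⌊2124713·196/10000⌋=41644; principal=127869-41644=86225; balance=2124713-86225=2038488
2. interest=⌊2038488·196/10000⌋=39954; principal=127869-39954=87915; balance=2038488-87915=1950573
3. interest=⌊1950573·196/10000⌋=38231; principal=127869-38231=89638; balance=1950573-89638=1860935
4. interest=⌊1860935·196/10000⌋=36474; principal=127869-36474=91395; balance=1860935-91395=1769540
5. interest=⌊1769540·196/10000⌋=34682; principal=127869-34682=93187; balance=1769540-93187=1676353
6. interest=⌊1676353·196/10000⌋=32856; principal=127869-32856=95013; balance=1676353-95013=1581340
7. interest=⌊1581340·196/10000⌋=30994; principal=127869-30994=96875; balance=1581340-96875=1484465
8. interest=⌊1484465·196/10000⌋=29095; principal=127869-29095=98774; balance=1484465-98774=1385691
9. interest=⌊1385691·196/10000⌋=27159; principal=127869-27159=100710; balance=1385691-100710=1284981
10. interest=⌊1284981·196/10000⌋=25185; principal=127869-25185=102684; balance=1284981-102684=1182297
11. interest=⌊1182297·196/10000⌋=23173; principal=127869-23173=104696; balance=1182297-104696=1077601
12. interest=⌊1077601·196/10000⌋=21120; principal=127869-21120=106749; balance=1077601-106749=970852
13. interest=⌊970852·196/10000⌋=19028; principal=127869-19028=108841; balance=970852-108841=862011
14. interest=⌊862011·196/10000⌋=16895; principal=127869-16895=110974; balance=862011-110974=751037
15. interest=⌊751037·196/10000⌋=14720; principal=127869-14720=113149; balance=751037-113149=637888
16. interest=⌊637888·196/10000⌋=12502; principal=127869-12502=115367; balance=637888-115367=522521
17. interest=⌊522521·196/10000⌋=10241; principal=127869-10241=117628; balance=522521-117628=404893
18. interest=⌊404893·196/10000⌋=7935; principal=127869-7935=119934; balance=404893-119934=284959
19. interest=⌊284959·196/10000⌋=5585; principal=127869-5585=122284; balance=284959-122284=162675
20. interest=⌊162675·196/10000⌋=3188; principal=127869-3188=124681; balance=162675-124681=37994
21. interest=⌊37994·196/10000⌋=744; principal=min(127869-744,37994)=37994; balance=37994-37994=0

1 41644 86225 2038488
2 39954 87915 1950573
3 38231 89638 1860935
4 36474 91395 1769540
5 34682 93187 1676353
6 32856 95013 1581340
7 30994 96875 1484465
8 29095 98774 1385691
9 27159 100710 1284981
10 25185 102684 1182297
11 23173 104696 1077601
12 21120 106749 970852
13 19028 108841 862011
14 16895 110974 751037
15 14720 113149 637888
16 12502 115367 522521
17 10241 117628 404893
18 7935 119934 284959
19 5585 122284 162675
20 3188 124681 37994
21 744 37994 0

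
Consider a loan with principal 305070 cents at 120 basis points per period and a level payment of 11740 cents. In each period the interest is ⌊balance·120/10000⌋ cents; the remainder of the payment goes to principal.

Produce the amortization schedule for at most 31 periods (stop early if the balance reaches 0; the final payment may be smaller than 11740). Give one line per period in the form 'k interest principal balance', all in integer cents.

1 3660 8080 296990
2 3563 8177 288813
3 3465 8275 280538
4 3366 8374 272164
5 3265 8475 263689
6 3164 8576 255113
7 3061 8679 246434
8 2957 8783 237651
9 2851 8889 228762
10 2745 8995 219767
11 2637 9103 210664
12 2527 9213 201451
13 2417 9323 192128
14 2305 9435 182693
15 2192 9548 173145
16 2077 9663 163482
17 1961 9779 153703
18 1844 9896 143807
19 1725 10015 133792
20 1605 10135 123657
21 1483 10257 113400
22 1360 10380 103020
23 1236 10504 92516
24 1110 10630 81886
25 982 10758 71128
26 853 10887 60241
27 722 11018 49223
28 590 11150 38073
29 456 11284 26789
30 321 11419 15370
31 184 11556 3814

1. interest=⌊305070·120/10000⌋=3660; principal=11740-3660=8080; balance=305070-8080=296990
2. interest=⌊296990·120/10000⌋=3563; principal=11740-3563=8177; balance=296990-8177=288813
3. interest=⌊288813·120/10000⌋=3465; principal=11740-3465=8275; balance=288813-8275=280538
4. interest=⌊280538·120/10000⌋=3366; principal=11740-3366=8374; balance=280538-8374=272164
5. interest=⌊272164·120/10000⌋=3265; principal=11740-3265=8475; balance=272164-8475=263689
6. interest=⌊263689·120/10000⌋=3164; principal=11740-3164=8576; balance=263689-8576=255113
7. interest=⌊255113·120/10000⌋=3061; principal=11740-3061=8679; balance=255113-8679=246434
8. interest=⌊246434·120/10000⌋=2957; principal=11740-2957=8783; balance=246434-8783=237651
9. interest=⌊237651·120/10000⌋=2851; principal=11740-2851=8889; balance=237651-8889=228762
10. interest=⌊228762·120/10000⌋=2745; principal=11740-2745=8995; balance=228762-8995=219767
11. interest=⌊219767·120/10000⌋=2637; principal=11740-2637=9103; balance=219767-9103=210664
12. interest=⌊210664·120/10000⌋=2527; principal=11740-2527=9213; balance=210664-9213=201451
13. interest=⌊201451·120/10000⌋=2417; principal=11740-2417=9323; balance=201451-9323=192128
14. interest=⌊192128·120/10000⌋=2305; principal=11740-2305=9435; balance=192128-9435=182693
15. interest=⌊182693·120/10000⌋=2192; principal=11740-2192=9548; balance=182693-9548=173145
16. interest=⌊173145·120/10000⌋=2077; principal=11740-2077=9663; balance=173145-9663=163482
17. interest=⌊163482·120/10000⌋=1961; principal=11740-1961=9779; balance=163482-9779=153703
18. interest=⌊153703·120/10000⌋=1844; principal=11740-1844=9896; balance=153703-9896=143807
19. interest=⌊143807·120/10000⌋=1725; principal=11740-1725=10015; balance=143807-10015=133792
20. interest=⌊133792·120/10000⌋=1605; principal=11740-1605=10135; balance=133792-10135=123657
21. interest=⌊123657·120/10000⌋=1483; principal=11740-1483=10257; balance=123657-10257=113400
22. interest=⌊113400·120/10000⌋=1360; principal=11740-1360=10380; balance=113400-10380=103020
23. interest=⌊103020·120/10000⌋=1236; principal=11740-1236=10504; balance=103020-10504=92516
24. interest=⌊92516·120/10000⌋=1110; principal=11740-1110=10630; balance=92516-10630=81886
25. interest=⌊81886·120/10000⌋=982; principal=11740-982=10758; balance=81886-10758=71128
26. interest=⌊71128·120/10000⌋=853; principal=11740-853=10887; balance=71128-10887=60241
27. interest=⌊60241·120/10000⌋=722; principal=11740-722=11018; balance=60241-11018=49223
28. interest=⌊49223·120/10000⌋=590; principal=11740-590=11150; balance=49223-11150=38073
29. interest=⌊38073·120/10000⌋=456; principal=11740-456=11284; balance=38073-11284=26789
30. interest=⌊26789·120/10000⌋=321; principal=11740-321=11419; balance=26789-11419=15370
31. interest=⌊15370·120/10000⌋=184; principal=11740-184=11556; balance=15370-11556=3814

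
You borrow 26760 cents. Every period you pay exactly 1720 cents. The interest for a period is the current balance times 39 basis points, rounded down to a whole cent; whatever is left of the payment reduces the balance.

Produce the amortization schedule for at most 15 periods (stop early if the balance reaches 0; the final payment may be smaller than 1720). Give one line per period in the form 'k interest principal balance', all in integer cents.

1. interest=⌊26760·39/10000⌋=104; principal=1720-104=1616; balance=26760-1616=25144
2. interest=⌊25144·39/10000⌋=98; principal=1720-98=1622; balance=25144-1622=23522
3. interest=⌊23522·39/10000⌋=91; principal=1720-91=1629; balance=23522-1629=21893
4. interest=⌊21893·39/10000⌋=85; principal=1720-85=1635; balance=21893-1635=20258
5. interest=⌊20258·39/10000⌋=79; principal=1720-79=1641; balance=20258-1641=18617
6. interest=⌊18617·39/10000⌋=72; principal=1720-72=1648; balance=18617-1648=16969
7. interest=⌊16969·39/10000⌋=66; principal=1720-66=1654; balance=16969-1654=15315
8. interest=⌊15315·39/10000⌋=59; principal=1720-59=1661; balance=15315-1661=13654
9. interest=⌊13654·39/10000⌋=53; principal=1720-53=1667; balance=13654-1667=11987
10. interest=⌊11987·39/10000⌋=46; principal=1720-46=1674; balance=11987-1674=10313
11. interest=⌊10313·39/10000⌋=40; principal=1720-40=1680; balance=10313-1680=8633
12. interest=⌊8633·39/10000⌋=33; principal=1720-33=1687; balance=8633-1687=6946
13. interest=⌊6946·39/10000⌋=27; principal=1720-27=1693; balance=6946-1693=5253
14. interest=⌊5253·39/10000⌋=20; principal=1720-20=1700; balance=5253-1700=3553
15. interest=⌊3553·39/10000⌋=13; principal=1720-13=1707; balance=3553-1707=1846

1 104 1616 25144
2 98 1622 23522
3 91 1629 21893
4 85 1635 20258
5 79 1641 18617
6 72 1648 16969
7 66 1654 15315
8 59 1661 13654
9 53 1667 11987
10 46 1674 10313
11 40 1680 8633
12 33 1687 6946
13 27 1693 5253
14 20 1700 3553
15 13 1707 1846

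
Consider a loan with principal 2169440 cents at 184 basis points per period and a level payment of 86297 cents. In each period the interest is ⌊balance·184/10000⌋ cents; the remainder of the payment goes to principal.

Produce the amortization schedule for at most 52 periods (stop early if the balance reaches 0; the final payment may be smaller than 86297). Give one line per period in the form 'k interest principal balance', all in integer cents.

1 39917 46380 2123060
2 39064 47233 2075827
3 38195 48102 2027725
4 37310 48987 1978738
5 36408 49889 1928849
6 35490 50807 1878042
7 34555 51742 1826300
8 33603 52694 1773606
9 32634 53663 1719943
10 31646 54651 1665292
11 30641 55656 1609636
12 29617 56680 1552956
13 28574 57723 1495233
14 27512 58785 1436448
15 26430 59867 1376581
16 25329 60968 1315613
17 24207 62090 1253523
18 23064 63233 1190290
19 21901 64396 1125894
20 20716 65581 1060313
21 19509 66788 993525
22 18280 68017 925508
23 17029 69268 856240
24 15754 70543 785697
25 14456 71841 713856
26 13134 73163 640693
27 11788 74509 566184
28 10417 75880 490304
29 9021 77276 413028
30 7599 78698 334330
31 6151 80146 254184
32 4676 81621 172563
33 3175 83122 89441
34 1645 84652 4789
35 88 4789 0

1. interest=⌊2169440·184/10000⌋=39917; principal=86297-39917=46380; balance=2169440-46380=2123060
2. interest=⌊2123060·184/10000⌋=39064; principal=86297-39064=47233; balance=2123060-47233=2075827
3. interest=⌊2075827·184/10000⌋=38195; principal=86297-38195=48102; balance=2075827-48102=2027725
4. interest=⌊2027725·184/10000⌋=37310; principal=86297-37310=48987; balance=2027725-48987=1978738
5. interest=⌊1978738·184/10000⌋=36408; principal=86297-36408=49889; balance=1978738-49889=1928849
6. interest=⌊1928849·184/10000⌋=35490; principal=86297-35490=50807; balance=1928849-50807=1878042
7. interest=⌊1878042·184/10000⌋=34555; principal=86297-34555=51742; balance=1878042-51742=1826300
8. interest=⌊1826300·184/10000⌋=33603; principal=86297-33603=52694; balance=1826300-52694=1773606
9. interest=⌊1773606·184/10000⌋=32634; principal=86297-32634=53663; balance=1773606-53663=1719943
10. interest=⌊1719943·184/10000⌋=31646; principal=86297-31646=54651; balance=1719943-54651=1665292
11. interest=⌊1665292·184/10000⌋=30641; principal=86297-30641=55656; balance=1665292-55656=1609636
12. interest=⌊1609636·184/10000⌋=29617; principal=86297-29617=56680; balance=1609636-56680=1552956
13. interest=⌊1552956·184/10000⌋=28574; principal=86297-28574=57723; balance=1552956-57723=1495233
14. interest=⌊1495233·184/10000⌋=27512; principal=86297-27512=58785; balance=1495233-58785=1436448
15. interest=⌊1436448·184/10000⌋=26430; principal=86297-26430=59867; balance=1436448-59867=1376581
16. interest=⌊1376581·184/10000⌋=25329; principal=86297-25329=60968; balance=1376581-60968=1315613
17. interest=⌊1315613·184/10000⌋=24207; principal=86297-24207=62090; balance=1315613-62090=1253523
18. interest=⌊1253523·184/10000⌋=23064; principal=86297-23064=63233; balance=1253523-63233=1190290
19. interest=⌊1190290·184/10000⌋=21901; principal=86297-21901=64396; balance=1190290-64396=1125894
20. interest=⌊1125894·184/10000⌋=20716; principal=86297-20716=65581; balance=1125894-65581=1060313
21. interest=⌊1060313·184/10000⌋=19509; principal=86297-19509=66788; balance=1060313-66788=993525
22. interest=⌊993525·184/10000⌋=18280; principal=86297-18280=68017; balance=993525-68017=925508
23. interest=⌊925508·184/10000⌋=17029; principal=86297-17029=69268; balance=925508-69268=856240
24. interest=⌊856240·184/10000⌋=15754; principal=86297-15754=70543; balance=856240-70543=785697
25. interest=⌊785697·184/10000⌋=14456; principal=86297-14456=71841; balance=785697-71841=713856
26. interest=⌊713856·184/10000⌋=13134; principal=86297-13134=73163; balance=713856-73163=640693
27. interest=⌊640693·184/10000⌋=11788; principal=86297-11788=74509; balance=640693-74509=566184
28. interest=⌊566184·184/10000⌋=10417; principal=86297-10417=75880; balance=566184-75880=490304
29. interest=⌊490304·184/10000⌋=9021; principal=86297-9021=77276; balance=490304-77276=413028
30. interest=⌊413028·184/10000⌋=7599; principal=86297-7599=78698; balance=413028-78698=334330
31. interest=⌊334330·184/10000⌋=6151; principal=86297-6151=80146; balance=334330-80146=254184
32. interest=⌊254184·184/10000⌋=4676; principal=86297-4676=81621; balance=254184-81621=172563
33. interest=⌊172563·184/10000⌋=3175; principal=86297-3175=83122; balance=172563-83122=89441
34. interest=⌊89441·184/10000⌋=1645; principal=86297-1645=84652; balance=89441-84652=4789
35. interest=⌊4789·184/10000⌋=88; principal=min(86297-88,4789)=4789; balance=4789-4789=0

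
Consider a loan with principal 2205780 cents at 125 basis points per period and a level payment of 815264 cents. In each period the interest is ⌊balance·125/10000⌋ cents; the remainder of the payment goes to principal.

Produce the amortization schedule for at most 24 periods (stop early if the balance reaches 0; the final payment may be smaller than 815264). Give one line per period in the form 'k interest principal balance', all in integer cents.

1. interest=⌊2205780·125/10000⌋=27572; principal=815264-27572=787692; balance=2205780-787692=1418088
2. interest=⌊1418088·125/10000⌋=17726; principal=815264-17726=797538; balance=1418088-797538=620550
3. interest=⌊620550·125/10000⌋=7756; principal=min(815264-7756,620550)=620550; balance=620550-620550=0

1 27572 787692 1418088
2 17726 797538 620550
3 7756 620550 0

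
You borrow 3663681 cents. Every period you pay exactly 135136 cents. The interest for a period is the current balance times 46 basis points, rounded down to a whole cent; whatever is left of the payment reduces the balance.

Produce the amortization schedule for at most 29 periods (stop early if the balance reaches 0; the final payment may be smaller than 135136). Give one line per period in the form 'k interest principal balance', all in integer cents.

1. interest=⌊3663681·46/10000⌋=16852; principal=135136-16852=118284; balance=3663681-118284=3545397
2. interest=⌊3545397·46/10000⌋=16308; principal=135136-16308=118828; balance=3545397-118828=3426569
3. interest=⌊3426569·46/10000⌋=15762; principal=135136-15762=119374; balance=3426569-119374=3307195
4. interest=⌊3307195·46/10000⌋=15213; principal=135136-15213=119923; balance=3307195-119923=3187272
5. interest=⌊3187272·46/10000⌋=14661; principal=135136-14661=120475; balance=3187272-120475=3066797
6. interest=⌊3066797·46/10000⌋=14107; principal=135136-14107=121029; balance=3066797-121029=2945768
7. interest=⌊2945768·46/10000⌋=13550; principal=135136-13550=121586; balance=2945768-121586=2824182
8. interest=⌊2824182·46/10000⌋=12991; principal=135136-12991=122145; balance=2824182-122145=2702037
9. interest=⌊2702037·46/10000⌋=12429; principal=135136-12429=122707; balance=2702037-122707=2579330
10. interest=⌊2579330·46/10000⌋=11864; principal=135136-11864=123272; balance=2579330-123272=2456058
11. interest=⌊2456058·46/10000⌋=11297; principal=135136-11297=123839; balance=2456058-123839=2332219
12. interest=⌊2332219·46/10000⌋=10728; principal=135136-10728=124408; balance=2332219-124408=2207811
13. interest=⌊2207811·46/10000⌋=10155; principal=135136-10155=124981; balance=2207811-124981=2082830
14. interest=⌊2082830·46/10000⌋=9581; principal=135136-9581=125555; balance=2082830-125555=1957275
15. interest=⌊1957275·46/10000⌋=9003; principal=135136-9003=126133; balance=1957275-126133=1831142
16. interest=⌊1831142·46/10000⌋=8423; principal=135136-8423=126713; balance=1831142-126713=1704429
17. interest=⌊1704429·46/10000⌋=7840; principal=135136-7840=127296; balance=1704429-127296=1577133
18. interest=⌊1577133·46/10000⌋=7254; principal=135136-7254=127882; balance=1577133-127882=1449251
19. interest=⌊1449251·46/10000⌋=6666; principal=135136-6666=128470; balance=1449251-128470=1320781
20. interest=⌊1320781·46/10000⌋=6075; principal=135136-6075=129061; balance=1320781-129061=1191720
21. interest=⌊1191720·46/10000⌋=5481; principal=135136-5481=129655; balance=1191720-129655=1062065
22. interest=⌊1062065·46/10000⌋=4885; principal=135136-4885=130251; balance=1062065-130251=931814
23. interest=⌊931814·46/10000⌋=4286; principal=135136-4286=130850; balance=931814-130850=800964
24. interest=⌊800964·46/10000⌋=3684; principal=135136-3684=131452; balance=800964-131452=669512
25. interest=⌊669512·46/10000⌋=3079; principal=135136-3079=132057; balance=669512-132057=537455
26. interest=⌊537455·46/10000⌋=2472; principal=135136-2472=132664; balance=537455-132664=404791
27. interest=⌊404791·46/10000⌋=1862; principal=135136-1862=133274; balance=404791-133274=271517
28. interest=⌊271517·46/10000⌋=1248; principal=135136-1248=133888; balance=271517-133888=137629
29. interest=⌊137629·46/10000⌋=633; principal=135136-633=134503; balance=137629-134503=3126

1 16852 118284 3545397
2 16308 118828 3426569
3 15762 119374 3307195
4 15213 119923 3187272
5 14661 120475 3066797
6 14107 121029 2945768
7 13550 121586 2824182
8 12991 122145 2702037
9 12429 122707 2579330
10 11864 123272 2456058
11 11297 123839 2332219
12 10728 124408 2207811
13 10155 124981 2082830
14 9581 125555 1957275
15 9003 126133 1831142
16 8423 126713 1704429
17 7840 127296 1577133
18 7254 127882 1449251
19 6666 128470 1320781
20 6075 129061 1191720
21 5481 129655 1062065
22 4885 130251 931814
23 4286 130850 800964
24 3684 131452 669512
25 3079 132057 537455
26 2472 132664 404791
27 1862 133274 271517
28 1248 133888 137629
29 633 134503 3126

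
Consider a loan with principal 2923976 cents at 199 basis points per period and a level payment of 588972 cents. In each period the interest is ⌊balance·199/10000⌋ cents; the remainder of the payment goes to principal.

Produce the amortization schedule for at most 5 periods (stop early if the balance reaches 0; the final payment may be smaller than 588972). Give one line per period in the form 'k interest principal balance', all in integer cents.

1. interest=⌊2923976·199/10000⌋=58187; principal=588972-58187=530785; balance=2923976-530785=2393191
2. interest=⌊2393191·199/10000⌋=47624; principal=588972-47624=541348; balance=2393191-541348=1851843
3. interest=⌊1851843·199/10000⌋=36851; principal=588972-36851=552121; balance=1851843-552121=1299722
4. interest=⌊1299722·199/10000⌋=25864; principal=588972-25864=563108; balance=1299722-563108=736614
5. interest=⌊736614·199/10000⌋=14658; principal=588972-14658=574314; balance=736614-574314=162300

1 58187 530785 2393191
2 47624 541348 1851843
3 36851 552121 1299722
4 25864 563108 736614
5 14658 574314 162300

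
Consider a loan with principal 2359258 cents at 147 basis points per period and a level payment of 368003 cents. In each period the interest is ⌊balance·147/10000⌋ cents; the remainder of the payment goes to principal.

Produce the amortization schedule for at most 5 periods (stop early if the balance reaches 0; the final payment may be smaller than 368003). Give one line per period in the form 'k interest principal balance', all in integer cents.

1. interest=⌊2359258·147/10000⌋=34681; principal=368003-34681=333322; balance=2359258-333322=2025936
2. interest=⌊2025936·147/10000⌋=29781; principal=368003-29781=338222; balance=2025936-338222=1687714
3. interest=⌊1687714·147/10000⌋=24809; principal=368003-24809=343194; balance=1687714-343194=1344520
4. interest=⌊1344520·147/10000⌋=19764; principal=368003-19764=348239; balance=1344520-348239=996281
5. interest=⌊996281·147/10000⌋=14645; principal=368003-14645=353358; balance=996281-353358=642923

1 34681 333322 2025936
2 29781 338222 1687714
3 24809 343194 1344520
4 19764 348239 996281
5 14645 353358 642923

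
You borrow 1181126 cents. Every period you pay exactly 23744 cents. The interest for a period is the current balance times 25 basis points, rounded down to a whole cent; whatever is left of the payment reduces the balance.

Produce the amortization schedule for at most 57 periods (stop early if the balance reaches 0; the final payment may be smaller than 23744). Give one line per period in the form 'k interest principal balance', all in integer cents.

1. interest=⌊1181126·25/10000⌋=2952; principal=23744-2952=20792; balance=1181126-20792=1160334
2. interest=⌊1160334·25/10000⌋=2900; principal=23744-2900=20844; balance=1160334-20844=1139490
3. interest=⌊1139490·25/10000⌋=2848; principal=23744-2848=20896; balance=1139490-20896=1118594
4. interest=⌊1118594·25/10000⌋=2796; principal=23744-2796=20948; balance=1118594-20948=1097646
5. interest=⌊1097646·25/10000⌋=2744; principal=23744-2744=21000; balance=1097646-21000=1076646
6. interest=⌊1076646·25/10000⌋=2691; principal=23744-2691=21053; balance=1076646-21053=1055593
7. interest=⌊1055593·25/10000⌋=2638; principal=23744-2638=21106; balance=1055593-21106=1034487
8. interest=⌊1034487·25/10000⌋=2586; principal=23744-2586=21158; balance=1034487-21158=1013329
9. interest=⌊1013329·25/10000⌋=2533; principal=23744-2533=21211; balance=1013329-21211=992118
10. interest=⌊992118·25/10000⌋=2480; principal=23744-2480=21264; balance=992118-21264=970854
11. interest=⌊970854·25/10000⌋=2427; principal=23744-2427=21317; balance=970854-21317=949537
12. interest=⌊949537·25/10000⌋=2373; principal=23744-2373=21371; balance=949537-21371=928166
13. interest=⌊928166·25/10000⌋=2320; principal=23744-2320=21424; balance=928166-21424=906742
14. interest=⌊906742·25/10000⌋=2266; principal=23744-2266=21478; balance=906742-21478=885264
15. interest=⌊885264·25/10000⌋=2213; principal=23744-2213=21531; balance=885264-21531=863733
16. interest=⌊863733·25/10000⌋=2159; principal=23744-2159=21585; balance=863733-21585=842148
17. interest=⌊842148·25/10000⌋=2105; principal=23744-2105=21639; balance=842148-21639=820509
18. interest=⌊820509·25/10000⌋=2051; principal=23744-2051=21693; balance=820509-21693=798816
19. interest=⌊798816·25/10000⌋=1997; principal=23744-1997=21747; balance=798816-21747=777069
20. interest=⌊777069·25/10000⌋=1942; principal=23744-1942=21802; balance=777069-21802=755267
21. interest=⌊755267·25/10000⌋=1888; principal=23744-1888=21856; balance=755267-21856=733411
22. interest=⌊733411·25/10000⌋=1833; principal=23744-1833=21911; balance=733411-21911=711500
23. interest=⌊711500·25/10000⌋=1778; principal=23744-1778=21966; balance=711500-21966=689534
24. interest=⌊689534·25/10000⌋=1723; principal=23744-1723=22021; balance=689534-22021=667513
25. interest=⌊667513·25/10000⌋=1668; principal=23744-1668=22076; balance=667513-22076=645437
26. interest=⌊645437·25/10000⌋=1613; principal=23744-1613=22131; balance=645437-22131=623306
27. interest=⌊623306·25/10000⌋=1558; principal=23744-1558=22186; balance=623306-22186=601120
28. interest=⌊601120·25/10000⌋=1502; principal=23744-1502=22242; balance=601120-22242=578878
29. interest=⌊578878·25/10000⌋=1447; principal=23744-1447=22297; balance=578878-22297=556581
30. interest=⌊556581·25/10000⌋=1391; principal=23744-1391=22353; balance=556581-22353=534228
31. interest=⌊534228·25/10000⌋=1335; principal=23744-1335=22409; balance=534228-22409=511819
32. interest=⌊511819·25/10000⌋=1279; principal=23744-1279=22465; balance=511819-22465=489354
33. interest=⌊489354·25/10000⌋=1223; principal=23744-1223=22521; balance=489354-22521=466833
34. interest=⌊466833·25/10000⌋=1167; principal=23744-1167=22577; balance=466833-22577=444256
35. interest=⌊444256·25/10000⌋=1110; principal=23744-1110=22634; balance=444256-22634=421622
36. interest=⌊421622·25/10000⌋=1054; principal=23744-1054=22690; balance=421622-22690=398932
37. interest=⌊398932·25/10000⌋=997; principal=23744-997=22747; balance=398932-22747=376185
38. interest=⌊376185·25/10000⌋=940; principal=23744-940=22804; balance=376185-22804=353381
39. interest=⌊353381·25/10000⌋=883; principal=23744-883=22861; balance=353381-22861=330520
40. interest=⌊330520·25/10000⌋=826; principal=23744-826=22918; balance=330520-22918=307602
41. interest=⌊307602·25/10000⌋=769; principal=23744-769=22975; balance=307602-22975=284627
42. interest=⌊284627·25/10000⌋=711; principal=23744-711=23033; balance=284627-23033=261594
43. interest=⌊261594·25/10000⌋=653; principal=23744-653=23091; balance=261594-23091=238503
44. interest=⌊238503·25/10000⌋=596; principal=23744-596=23148; balance=238503-23148=215355
45. interest=⌊215355·25/10000⌋=538; principal=23744-538=23206; balance=215355-23206=192149
46. interest=⌊192149·25/10000⌋=480; principal=23744-480=23264; balance=192149-23264=168885
47. interest=⌊168885·25/10000⌋=422; principal=23744-422=23322; balance=168885-23322=145563
48. interest=⌊145563·25/10000⌋=363; principal=23744-363=23381; balance=145563-23381=122182
49. interest=⌊122182·25/10000⌋=305; principal=23744-305=23439; balance=122182-23439=98743
50. interest=⌊98743·25/10000⌋=246; principal=23744-246=23498; balance=98743-23498=75245
51. interest=⌊75245·25/10000⌋=188; principal=23744-188=23556; balance=75245-23556=51689
52. interest=⌊51689·25/10000⌋=129; principal=23744-129=23615; balance=51689-23615=28074
53. interest=⌊28074·25/10000⌋=70; principal=23744-70=23674; balance=28074-23674=4400
54. interest=⌊4400·25/10000⌋=11; principal=min(23744-11,4400)=4400; balance=4400-4400=0

1 2952 20792 1160334
2 2900 20844 1139490
3 2848 20896 1118594
4 2796 20948 1097646
5 2744 21000 1076646
6 2691 21053 1055593
7 2638 21106 1034487
8 2586 21158 1013329
9 2533 21211 992118
10 2480 21264 970854
11 2427 21317 949537
12 2373 21371 928166
13 2320 21424 906742
14 2266 21478 885264
15 2213 21531 863733
16 2159 21585 842148
17 2105 21639 820509
18 2051 21693 798816
19 1997 21747 777069
20 1942 21802 755267
21 1888 21856 733411
22 1833 21911 711500
23 1778 21966 689534
24 1723 22021 667513
25 1668 22076 645437
26 1613 22131 623306
27 1558 22186 601120
28 1502 22242 578878
29 1447 22297 556581
30 1391 22353 534228
31 1335 22409 511819
32 1279 22465 489354
33 1223 22521 466833
34 1167 22577 444256
35 1110 22634 421622
36 1054 22690 398932
37 997 22747 376185
38 940 22804 353381
39 883 22861 330520
40 826 22918 307602
41 769 22975 284627
42 711 23033 261594
43 653 23091 238503
44 596 23148 215355
45 538 23206 192149
46 480 23264 168885
47 422 23322 145563
48 363 23381 122182
49 305 23439 98743
50 246 23498 75245
51 188 23556 51689
52 129 23615 28074
53 70 23674 4400
54 11 4400 0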